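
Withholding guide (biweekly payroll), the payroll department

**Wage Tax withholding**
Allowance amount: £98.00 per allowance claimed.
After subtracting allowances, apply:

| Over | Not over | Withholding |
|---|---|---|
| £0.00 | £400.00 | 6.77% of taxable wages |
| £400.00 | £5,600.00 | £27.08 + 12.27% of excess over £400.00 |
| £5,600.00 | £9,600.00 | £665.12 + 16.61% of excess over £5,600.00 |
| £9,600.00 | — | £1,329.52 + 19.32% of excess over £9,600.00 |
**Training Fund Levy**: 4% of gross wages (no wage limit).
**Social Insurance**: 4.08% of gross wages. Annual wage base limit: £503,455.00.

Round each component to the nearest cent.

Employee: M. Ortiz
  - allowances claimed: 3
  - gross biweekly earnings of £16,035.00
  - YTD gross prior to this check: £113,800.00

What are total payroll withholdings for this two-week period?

Wage Tax: taxable = £16,035.00 − 3×£98.00 = £15,741.00
  £1,329.52 + 19.32% × (£15,741.00 − £9,600.00) = £1,329.52 + 19.32% × £6,141.00 = £2,515.96
Training Fund Levy: 4% × £16,035.00 = £641.40
Social Insurance: 4.08% × £16,035.00 = £654.23
Total: £2,515.96 + £641.40 + £654.23 = £3,811.59

£3,811.59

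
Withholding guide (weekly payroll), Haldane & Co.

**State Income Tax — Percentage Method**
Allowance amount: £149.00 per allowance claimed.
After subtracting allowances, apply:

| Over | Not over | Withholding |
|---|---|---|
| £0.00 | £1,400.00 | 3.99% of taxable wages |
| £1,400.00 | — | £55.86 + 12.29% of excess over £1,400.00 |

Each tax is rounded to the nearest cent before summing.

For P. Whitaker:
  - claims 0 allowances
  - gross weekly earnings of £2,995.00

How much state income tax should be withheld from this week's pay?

£251.89

State Income Tax: taxable = £2,995.00
  £55.86 + 12.29% × (£2,995.00 − £1,400.00) = £55.86 + 12.29% × £1,595.00 = £251.89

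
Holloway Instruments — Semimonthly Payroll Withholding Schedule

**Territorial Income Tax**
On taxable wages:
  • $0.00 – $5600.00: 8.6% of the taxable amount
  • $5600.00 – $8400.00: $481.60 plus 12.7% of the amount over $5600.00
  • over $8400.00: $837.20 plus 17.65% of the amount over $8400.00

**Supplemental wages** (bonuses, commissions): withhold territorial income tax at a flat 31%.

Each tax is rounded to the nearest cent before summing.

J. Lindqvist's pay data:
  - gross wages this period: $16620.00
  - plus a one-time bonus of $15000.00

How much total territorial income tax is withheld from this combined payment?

$6938.03

Territorial Income Tax: taxable = $16620.00
  $837.20 + 17.65% × ($16620.00 − $8400.00) = $837.20 + 17.65% × $8220.00 = $2288.03
Supplemental (31% flat on bonus): 31% × $15000.00 = $4650.00
Total territorial income tax: $2288.03 + $4650.00 = $6938.03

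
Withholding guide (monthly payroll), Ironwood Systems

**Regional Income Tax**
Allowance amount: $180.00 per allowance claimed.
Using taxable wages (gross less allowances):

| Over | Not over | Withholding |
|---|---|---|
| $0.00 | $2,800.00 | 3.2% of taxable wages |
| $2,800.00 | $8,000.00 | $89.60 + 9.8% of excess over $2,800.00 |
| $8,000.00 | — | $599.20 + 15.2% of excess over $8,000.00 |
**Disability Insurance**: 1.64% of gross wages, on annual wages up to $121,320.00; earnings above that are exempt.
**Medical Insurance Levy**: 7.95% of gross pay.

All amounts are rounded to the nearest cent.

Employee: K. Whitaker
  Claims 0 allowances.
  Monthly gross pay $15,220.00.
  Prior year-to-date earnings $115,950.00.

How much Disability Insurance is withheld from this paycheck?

Disability Insurance: cap $121,320.00 − YTD $115,950.00 = $5,370.00 subject; 1.64% × $5,370.00 = $88.07

$88.07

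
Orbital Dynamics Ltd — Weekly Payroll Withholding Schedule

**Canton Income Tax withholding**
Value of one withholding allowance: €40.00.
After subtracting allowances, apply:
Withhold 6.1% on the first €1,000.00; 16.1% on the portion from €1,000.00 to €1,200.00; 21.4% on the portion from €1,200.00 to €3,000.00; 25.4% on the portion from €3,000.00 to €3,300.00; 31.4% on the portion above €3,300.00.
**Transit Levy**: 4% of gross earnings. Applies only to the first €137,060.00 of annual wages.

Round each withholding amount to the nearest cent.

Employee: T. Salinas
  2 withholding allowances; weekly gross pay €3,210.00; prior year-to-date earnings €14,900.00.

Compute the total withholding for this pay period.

Canton Income Tax: taxable = €3,210.00 − 2×€40.00 = €3,130.00
  €478.40 + 25.4% × (€3,130.00 − €3,000.00) = €478.40 + 25.4% × €130.00 = €511.42
Transit Levy: 4% × €3,210.00 = €128.40
Total: €511.42 + €128.40 = €639.82

€639.82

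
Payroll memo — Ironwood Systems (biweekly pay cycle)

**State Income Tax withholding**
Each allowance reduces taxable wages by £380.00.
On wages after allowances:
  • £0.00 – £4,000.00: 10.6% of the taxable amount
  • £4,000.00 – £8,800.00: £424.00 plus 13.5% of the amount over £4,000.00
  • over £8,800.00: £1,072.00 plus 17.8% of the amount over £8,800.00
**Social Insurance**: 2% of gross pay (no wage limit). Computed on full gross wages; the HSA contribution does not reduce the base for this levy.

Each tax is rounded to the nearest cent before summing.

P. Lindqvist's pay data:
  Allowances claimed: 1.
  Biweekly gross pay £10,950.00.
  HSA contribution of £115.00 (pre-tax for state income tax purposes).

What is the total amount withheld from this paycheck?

£1,585.59

State Income Tax: taxable = £10,950.00 − £115.00 − 1×£380.00 = £10,455.00
  £1,072.00 + 17.8% × (£10,455.00 − £8,800.00) = £1,072.00 + 17.8% × £1,655.00 = £1,366.59
Social Insurance: 2% × £10,950.00 = £219.00
Total: £1,366.59 + £219.00 = £1,585.59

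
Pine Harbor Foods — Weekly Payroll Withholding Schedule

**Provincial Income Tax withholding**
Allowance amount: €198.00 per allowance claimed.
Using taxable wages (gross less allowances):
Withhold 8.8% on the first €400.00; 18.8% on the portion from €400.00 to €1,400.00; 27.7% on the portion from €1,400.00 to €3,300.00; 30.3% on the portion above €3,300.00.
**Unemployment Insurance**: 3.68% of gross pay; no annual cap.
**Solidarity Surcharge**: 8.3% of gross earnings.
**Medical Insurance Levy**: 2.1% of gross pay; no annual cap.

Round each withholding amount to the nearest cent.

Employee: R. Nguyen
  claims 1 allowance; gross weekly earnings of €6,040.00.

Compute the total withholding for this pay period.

€2,370.16

Provincial Income Tax: taxable = €6,040.00 − 1×€198.00 = €5,842.00
  €749.50 + 30.3% × (€5,842.00 − €3,300.00) = €749.50 + 30.3% × €2,542.00 = €1,519.73
Unemployment Insurance: 3.68% × €6,040.00 = €222.27
Solidarity Surcharge: 8.3% × €6,040.00 = €501.32
Medical Insurance Levy: 2.1% × €6,040.00 = €126.84
Total: €1,519.73 + €222.27 + €501.32 + €126.84 = €2,370.16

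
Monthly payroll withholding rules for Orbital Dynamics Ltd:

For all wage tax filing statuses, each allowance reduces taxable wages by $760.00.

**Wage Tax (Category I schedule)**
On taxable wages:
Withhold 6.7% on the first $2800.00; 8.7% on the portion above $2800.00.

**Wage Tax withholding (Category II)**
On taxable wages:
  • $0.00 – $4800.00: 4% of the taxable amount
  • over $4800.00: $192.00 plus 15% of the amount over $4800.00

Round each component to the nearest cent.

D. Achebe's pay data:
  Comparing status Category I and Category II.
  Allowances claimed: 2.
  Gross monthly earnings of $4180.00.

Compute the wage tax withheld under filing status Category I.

Wage Tax (Category I): taxable = $4180.00 − 2×$760.00 = $2660.00
  6.7% × $2660.00 = $178.22

$178.22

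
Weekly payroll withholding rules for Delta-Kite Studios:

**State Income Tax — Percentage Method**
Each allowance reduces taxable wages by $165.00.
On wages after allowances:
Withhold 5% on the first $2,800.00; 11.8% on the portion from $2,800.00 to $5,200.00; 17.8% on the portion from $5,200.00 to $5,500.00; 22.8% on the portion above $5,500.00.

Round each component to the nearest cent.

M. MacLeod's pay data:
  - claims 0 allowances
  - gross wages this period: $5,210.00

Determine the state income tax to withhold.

$424.98

State Income Tax: taxable = $5,210.00
  $423.20 + 17.8% × ($5,210.00 − $5,200.00) = $423.20 + 17.8% × $10.00 = $424.98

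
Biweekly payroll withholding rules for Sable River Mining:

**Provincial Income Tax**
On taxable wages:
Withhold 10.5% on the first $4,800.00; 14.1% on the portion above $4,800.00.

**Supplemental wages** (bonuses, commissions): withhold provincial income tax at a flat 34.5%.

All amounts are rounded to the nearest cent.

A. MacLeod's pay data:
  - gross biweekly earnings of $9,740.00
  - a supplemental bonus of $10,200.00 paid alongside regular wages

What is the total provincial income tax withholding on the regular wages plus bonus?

$4,719.54

Provincial Income Tax: taxable = $9,740.00
  $504.00 + 14.1% × ($9,740.00 − $4,800.00) = $504.00 + 14.1% × $4,940.00 = $1,200.54
Supplemental (34.5% flat on bonus): 34.5% × $10,200.00 = $3,519.00
Total provincial income tax: $1,200.54 + $3,519.00 = $4,719.54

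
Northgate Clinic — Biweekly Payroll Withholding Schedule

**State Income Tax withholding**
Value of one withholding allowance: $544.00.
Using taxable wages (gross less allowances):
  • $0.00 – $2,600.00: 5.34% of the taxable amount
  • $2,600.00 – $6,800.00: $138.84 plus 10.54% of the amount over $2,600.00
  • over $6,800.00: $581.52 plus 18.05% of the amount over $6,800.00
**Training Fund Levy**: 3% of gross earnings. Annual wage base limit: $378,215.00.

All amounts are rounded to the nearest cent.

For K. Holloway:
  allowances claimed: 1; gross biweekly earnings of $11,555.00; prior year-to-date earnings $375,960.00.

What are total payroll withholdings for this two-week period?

State Income Tax: taxable = $11,555.00 − 1×$544.00 = $11,011.00
  $581.52 + 18.05% × ($11,011.00 − $6,800.00) = $581.52 + 18.05% × $4,211.00 = $1,341.61
Training Fund Levy: cap $378,215.00 − YTD $375,960.00 = $2,255.00 subject; 3% × $2,255.00 = $67.65
Total: $1,341.61 + $67.65 = $1,409.26

$1,409.26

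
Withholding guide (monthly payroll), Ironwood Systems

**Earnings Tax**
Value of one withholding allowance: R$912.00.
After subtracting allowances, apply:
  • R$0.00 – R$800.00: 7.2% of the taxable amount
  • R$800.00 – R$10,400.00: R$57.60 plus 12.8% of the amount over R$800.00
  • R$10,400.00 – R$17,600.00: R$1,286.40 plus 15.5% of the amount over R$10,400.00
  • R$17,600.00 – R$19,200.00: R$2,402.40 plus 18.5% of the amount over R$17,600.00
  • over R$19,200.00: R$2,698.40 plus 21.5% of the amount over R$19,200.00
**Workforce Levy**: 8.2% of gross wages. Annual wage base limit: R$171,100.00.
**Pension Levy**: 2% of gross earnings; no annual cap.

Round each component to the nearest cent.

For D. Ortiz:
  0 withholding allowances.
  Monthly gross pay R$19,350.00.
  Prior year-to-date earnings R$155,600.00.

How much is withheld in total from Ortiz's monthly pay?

Earnings Tax: taxable = R$19,350.00
  R$2,698.40 + 21.5% × (R$19,350.00 − R$19,200.00) = R$2,698.40 + 21.5% × R$150.00 = R$2,730.65
Workforce Levy: cap R$171,100.00 − YTD R$155,600.00 = R$15,500.00 subject; 8.2% × R$15,500.00 = R$1,271.00
Pension Levy: 2% × R$19,350.00 = R$387.00
Total: R$2,730.65 + R$1,271.00 + R$387.00 = R$4,388.65

R$4,388.65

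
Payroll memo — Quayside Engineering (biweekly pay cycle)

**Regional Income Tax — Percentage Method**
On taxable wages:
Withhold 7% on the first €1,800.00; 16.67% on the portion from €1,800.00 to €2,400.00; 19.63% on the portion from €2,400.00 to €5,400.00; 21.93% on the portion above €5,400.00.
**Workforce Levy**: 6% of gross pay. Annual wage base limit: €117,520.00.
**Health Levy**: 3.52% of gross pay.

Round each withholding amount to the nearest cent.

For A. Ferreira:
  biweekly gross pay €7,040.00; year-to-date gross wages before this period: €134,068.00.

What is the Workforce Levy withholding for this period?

€0.00

Workforce Levy: YTD €134,068.00 ≥ cap €117,520.00 → €0.00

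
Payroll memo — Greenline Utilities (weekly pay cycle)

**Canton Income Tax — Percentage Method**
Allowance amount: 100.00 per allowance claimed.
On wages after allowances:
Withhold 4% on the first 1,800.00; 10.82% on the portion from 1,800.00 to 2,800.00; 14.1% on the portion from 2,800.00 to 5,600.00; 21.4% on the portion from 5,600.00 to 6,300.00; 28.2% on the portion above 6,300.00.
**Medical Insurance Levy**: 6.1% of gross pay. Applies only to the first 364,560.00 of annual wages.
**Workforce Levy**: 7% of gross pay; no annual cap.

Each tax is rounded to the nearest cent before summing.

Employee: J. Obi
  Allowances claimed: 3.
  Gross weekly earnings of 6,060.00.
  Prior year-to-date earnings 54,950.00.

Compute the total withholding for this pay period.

1,403.10

Canton Income Tax: taxable = 6,060.00 − 3×100.00 = 5,760.00
  575.00 + 21.4% × (5,760.00 − 5,600.00) = 575.00 + 21.4% × 160.00 = 609.24
Medical Insurance Levy: 6.1% × 6,060.00 = 369.66
Workforce Levy: 7% × 6,060.00 = 424.20
Total: 609.24 + 369.66 + 424.20 = 1,403.10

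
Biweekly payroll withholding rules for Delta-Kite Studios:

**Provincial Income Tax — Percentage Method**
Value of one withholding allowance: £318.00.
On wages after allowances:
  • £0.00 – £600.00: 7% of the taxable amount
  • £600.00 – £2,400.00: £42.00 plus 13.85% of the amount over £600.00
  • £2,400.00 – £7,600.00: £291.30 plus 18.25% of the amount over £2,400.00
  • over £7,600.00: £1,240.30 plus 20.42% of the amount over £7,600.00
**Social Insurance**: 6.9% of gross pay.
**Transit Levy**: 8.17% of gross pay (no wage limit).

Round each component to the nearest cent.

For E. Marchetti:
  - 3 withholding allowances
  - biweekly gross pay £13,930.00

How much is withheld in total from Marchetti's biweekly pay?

Provincial Income Tax: taxable = £13,930.00 − 3×£318.00 = £12,976.00
  £1,240.30 + 20.42% × (£12,976.00 − £7,600.00) = £1,240.30 + 20.42% × £5,376.00 = £2,338.08
Social Insurance: 6.9% × £13,930.00 = £961.17
Transit Levy: 8.17% × £13,930.00 = £1,138.08
Total: £2,338.08 + £961.17 + £1,138.08 = £4,437.33

£4,437.33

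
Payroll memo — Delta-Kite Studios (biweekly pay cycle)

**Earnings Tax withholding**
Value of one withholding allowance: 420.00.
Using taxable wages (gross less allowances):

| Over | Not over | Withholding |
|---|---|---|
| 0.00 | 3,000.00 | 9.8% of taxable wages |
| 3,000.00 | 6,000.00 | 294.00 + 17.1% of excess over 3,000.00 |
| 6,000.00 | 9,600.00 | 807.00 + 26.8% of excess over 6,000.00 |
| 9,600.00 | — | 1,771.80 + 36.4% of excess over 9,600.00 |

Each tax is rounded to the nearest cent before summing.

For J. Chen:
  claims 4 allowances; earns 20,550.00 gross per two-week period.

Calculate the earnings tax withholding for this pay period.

Earnings Tax: taxable = 20,550.00 − 4×420.00 = 18,870.00
  1,771.80 + 36.4% × (18,870.00 − 9,600.00) = 1,771.80 + 36.4% × 9,270.00 = 5,146.08

5,146.08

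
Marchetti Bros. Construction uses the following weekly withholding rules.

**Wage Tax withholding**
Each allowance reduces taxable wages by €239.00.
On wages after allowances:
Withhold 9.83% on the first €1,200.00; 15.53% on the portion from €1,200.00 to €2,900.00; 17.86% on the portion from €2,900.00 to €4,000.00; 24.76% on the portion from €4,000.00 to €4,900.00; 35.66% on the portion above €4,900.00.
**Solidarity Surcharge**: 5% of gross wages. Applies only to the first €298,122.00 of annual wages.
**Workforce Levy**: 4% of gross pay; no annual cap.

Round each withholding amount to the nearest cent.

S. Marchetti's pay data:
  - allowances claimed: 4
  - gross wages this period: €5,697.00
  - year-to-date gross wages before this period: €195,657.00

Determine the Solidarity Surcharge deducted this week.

Solidarity Surcharge: 5% × €5,697.00 = €284.85

€284.85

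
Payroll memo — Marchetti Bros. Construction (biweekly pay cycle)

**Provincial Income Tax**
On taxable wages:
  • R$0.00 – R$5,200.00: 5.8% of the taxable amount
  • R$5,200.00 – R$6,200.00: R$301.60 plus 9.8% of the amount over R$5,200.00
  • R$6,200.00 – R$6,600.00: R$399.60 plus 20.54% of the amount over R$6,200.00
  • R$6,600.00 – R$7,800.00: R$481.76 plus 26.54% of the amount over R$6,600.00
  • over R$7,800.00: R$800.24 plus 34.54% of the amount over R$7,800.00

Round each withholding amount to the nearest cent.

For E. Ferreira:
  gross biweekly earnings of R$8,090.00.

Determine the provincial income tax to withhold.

R$900.41

Provincial Income Tax: taxable = R$8,090.00
  R$800.24 + 34.54% × (R$8,090.00 − R$7,800.00) = R$800.24 + 34.54% × R$290.00 = R$900.41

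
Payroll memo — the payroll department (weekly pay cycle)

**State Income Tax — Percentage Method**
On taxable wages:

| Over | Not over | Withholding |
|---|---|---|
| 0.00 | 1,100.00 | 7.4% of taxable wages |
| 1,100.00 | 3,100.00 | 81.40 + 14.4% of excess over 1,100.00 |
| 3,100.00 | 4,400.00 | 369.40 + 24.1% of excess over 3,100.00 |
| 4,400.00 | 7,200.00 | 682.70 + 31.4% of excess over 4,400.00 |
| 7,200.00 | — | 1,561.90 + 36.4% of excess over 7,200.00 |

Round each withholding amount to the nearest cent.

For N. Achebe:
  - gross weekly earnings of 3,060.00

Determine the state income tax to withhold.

363.64

State Income Tax: taxable = 3,060.00
  81.40 + 14.4% × (3,060.00 − 1,100.00) = 81.40 + 14.4% × 1,960.00 = 363.64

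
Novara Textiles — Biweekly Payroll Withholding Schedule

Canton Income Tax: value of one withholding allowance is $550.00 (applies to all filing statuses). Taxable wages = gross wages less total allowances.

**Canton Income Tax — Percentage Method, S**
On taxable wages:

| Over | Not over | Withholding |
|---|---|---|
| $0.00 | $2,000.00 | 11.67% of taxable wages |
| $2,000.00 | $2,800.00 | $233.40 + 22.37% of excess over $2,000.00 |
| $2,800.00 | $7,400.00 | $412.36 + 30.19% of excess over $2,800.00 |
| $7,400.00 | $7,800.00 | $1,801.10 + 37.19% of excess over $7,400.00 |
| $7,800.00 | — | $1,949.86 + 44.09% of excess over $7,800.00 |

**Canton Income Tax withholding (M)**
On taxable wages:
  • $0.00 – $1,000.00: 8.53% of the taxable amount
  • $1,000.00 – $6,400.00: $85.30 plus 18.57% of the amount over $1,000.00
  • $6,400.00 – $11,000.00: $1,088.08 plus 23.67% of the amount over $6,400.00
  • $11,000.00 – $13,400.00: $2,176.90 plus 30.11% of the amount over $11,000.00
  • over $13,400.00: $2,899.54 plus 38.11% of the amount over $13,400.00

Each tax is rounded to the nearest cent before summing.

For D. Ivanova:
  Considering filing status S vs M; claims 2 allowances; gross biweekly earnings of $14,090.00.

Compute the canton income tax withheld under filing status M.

Canton Income Tax (M): taxable = $14,090.00 − 2×$550.00 = $12,990.00
  $2,176.90 + 30.11% × ($12,990.00 − $11,000.00) = $2,176.90 + 30.11% × $1,990.00 = $2,776.09

$2,776.09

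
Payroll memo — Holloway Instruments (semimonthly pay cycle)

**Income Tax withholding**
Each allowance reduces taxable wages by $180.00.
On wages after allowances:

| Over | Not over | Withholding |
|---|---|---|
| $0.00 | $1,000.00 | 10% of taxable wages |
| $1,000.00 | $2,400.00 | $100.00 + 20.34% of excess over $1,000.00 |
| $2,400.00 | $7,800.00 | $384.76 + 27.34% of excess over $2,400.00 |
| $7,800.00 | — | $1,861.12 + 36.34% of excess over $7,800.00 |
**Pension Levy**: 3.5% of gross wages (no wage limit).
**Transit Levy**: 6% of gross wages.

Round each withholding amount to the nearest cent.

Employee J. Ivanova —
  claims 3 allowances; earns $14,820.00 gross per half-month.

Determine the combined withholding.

Income Tax: taxable = $14,820.00 − 3×$180.00 = $14,280.00
  $1,861.12 + 36.34% × ($14,280.00 − $7,800.00) = $1,861.12 + 36.34% × $6,480.00 = $4,215.95
Pension Levy: 3.5% × $14,820.00 = $518.70
Transit Levy: 6% × $14,820.00 = $889.20
Total: $4,215.95 + $518.70 + $889.20 = $5,623.85

$5,623.85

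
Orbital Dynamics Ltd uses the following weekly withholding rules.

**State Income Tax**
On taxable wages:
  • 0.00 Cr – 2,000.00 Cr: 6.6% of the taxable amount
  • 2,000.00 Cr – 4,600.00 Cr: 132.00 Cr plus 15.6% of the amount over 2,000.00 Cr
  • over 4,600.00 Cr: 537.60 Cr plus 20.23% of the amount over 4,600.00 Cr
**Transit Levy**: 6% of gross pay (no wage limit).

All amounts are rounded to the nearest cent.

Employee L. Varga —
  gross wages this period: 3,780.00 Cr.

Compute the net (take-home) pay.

State Income Tax: taxable = 3,780.00 Cr
  132.00 Cr + 15.6% × (3,780.00 Cr − 2,000.00 Cr) = 132.00 Cr + 15.6% × 1,780.00 Cr = 409.68 Cr
Transit Levy: 6% × 3,780.00 Cr = 226.80 Cr
Total withheld: 409.68 Cr + 226.80 Cr = 636.48 Cr
Net pay: 3,780.00 Cr − 636.48 Cr = 3,143.52 Cr

3,143.52 Cr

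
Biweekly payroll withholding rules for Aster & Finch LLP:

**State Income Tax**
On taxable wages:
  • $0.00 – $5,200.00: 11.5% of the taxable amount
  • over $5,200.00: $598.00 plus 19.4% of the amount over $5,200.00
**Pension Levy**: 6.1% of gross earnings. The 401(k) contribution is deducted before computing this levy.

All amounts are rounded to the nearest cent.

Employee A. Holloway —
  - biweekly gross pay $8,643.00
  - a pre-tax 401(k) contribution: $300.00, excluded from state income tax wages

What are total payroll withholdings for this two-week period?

$1,716.66

State Income Tax: taxable = $8,643.00 − $300.00 = $8,343.00
  $598.00 + 19.4% × ($8,343.00 − $5,200.00) = $598.00 + 19.4% × $3,143.00 = $1,207.74
Pension Levy: 6.1% × $8,343.00 = $508.92
Total: $1,207.74 + $508.92 = $1,716.66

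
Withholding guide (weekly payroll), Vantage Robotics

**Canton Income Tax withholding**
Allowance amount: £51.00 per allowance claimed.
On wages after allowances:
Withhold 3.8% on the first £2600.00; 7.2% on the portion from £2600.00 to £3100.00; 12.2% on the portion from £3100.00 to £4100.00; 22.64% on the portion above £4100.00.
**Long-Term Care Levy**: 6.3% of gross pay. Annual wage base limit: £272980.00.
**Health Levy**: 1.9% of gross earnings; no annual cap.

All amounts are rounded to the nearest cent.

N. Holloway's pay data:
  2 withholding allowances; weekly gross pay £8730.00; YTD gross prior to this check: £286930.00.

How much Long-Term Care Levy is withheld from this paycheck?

£0.00

Long-Term Care Levy: YTD £286930.00 ≥ cap £272980.00 → £0.00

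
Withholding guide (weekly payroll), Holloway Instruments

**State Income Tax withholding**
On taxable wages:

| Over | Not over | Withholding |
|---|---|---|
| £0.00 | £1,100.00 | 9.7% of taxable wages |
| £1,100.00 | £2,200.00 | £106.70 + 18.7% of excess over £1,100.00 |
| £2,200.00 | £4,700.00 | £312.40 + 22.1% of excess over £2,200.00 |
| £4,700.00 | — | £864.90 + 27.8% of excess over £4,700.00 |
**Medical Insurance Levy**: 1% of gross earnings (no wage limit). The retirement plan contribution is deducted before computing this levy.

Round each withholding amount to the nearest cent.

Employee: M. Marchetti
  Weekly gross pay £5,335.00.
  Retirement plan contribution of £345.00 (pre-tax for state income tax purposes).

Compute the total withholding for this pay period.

£995.42

State Income Tax: taxable = £5,335.00 − £345.00 = £4,990.00
  £864.90 + 27.8% × (£4,990.00 − £4,700.00) = £864.90 + 27.8% × £290.00 = £945.52
Medical Insurance Levy: 1% × £4,990.00 = £49.90
Total: £945.52 + £49.90 = £995.42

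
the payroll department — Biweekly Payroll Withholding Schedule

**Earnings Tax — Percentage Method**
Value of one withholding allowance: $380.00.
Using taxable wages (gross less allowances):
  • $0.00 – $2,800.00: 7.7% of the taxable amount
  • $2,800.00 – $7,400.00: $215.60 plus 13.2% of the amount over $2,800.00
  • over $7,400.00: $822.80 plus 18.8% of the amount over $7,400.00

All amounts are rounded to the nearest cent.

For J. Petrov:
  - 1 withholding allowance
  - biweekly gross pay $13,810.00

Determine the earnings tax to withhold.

Earnings Tax: taxable = $13,810.00 − 1×$380.00 = $13,430.00
  $822.80 + 18.8% × ($13,430.00 − $7,400.00) = $822.80 + 18.8% × $6,030.00 = $1,956.44

$1,956.44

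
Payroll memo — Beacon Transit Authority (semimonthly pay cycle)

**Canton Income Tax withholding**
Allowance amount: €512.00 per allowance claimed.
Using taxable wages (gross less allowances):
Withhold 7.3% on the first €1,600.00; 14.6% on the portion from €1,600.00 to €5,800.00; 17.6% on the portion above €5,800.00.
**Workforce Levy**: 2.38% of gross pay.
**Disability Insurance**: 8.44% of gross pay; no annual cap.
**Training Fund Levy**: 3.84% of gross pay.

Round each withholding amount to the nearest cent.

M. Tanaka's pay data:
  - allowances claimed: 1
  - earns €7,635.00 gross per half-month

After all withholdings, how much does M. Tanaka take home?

Canton Income Tax: taxable = €7,635.00 − 1×€512.00 = €7,123.00
  €730.00 + 17.6% × (€7,123.00 − €5,800.00) = €730.00 + 17.6% × €1,323.00 = €962.85
Workforce Levy: 2.38% × €7,635.00 = €181.71
Disability Insurance: 8.44% × €7,635.00 = €644.39
Training Fund Levy: 3.84% × €7,635.00 = €293.18
Total withheld: €962.85 + €181.71 + €644.39 + €293.18 = €2,082.13
Net pay: €7,635.00 − €2,082.13 = €5,552.87

€5,552.87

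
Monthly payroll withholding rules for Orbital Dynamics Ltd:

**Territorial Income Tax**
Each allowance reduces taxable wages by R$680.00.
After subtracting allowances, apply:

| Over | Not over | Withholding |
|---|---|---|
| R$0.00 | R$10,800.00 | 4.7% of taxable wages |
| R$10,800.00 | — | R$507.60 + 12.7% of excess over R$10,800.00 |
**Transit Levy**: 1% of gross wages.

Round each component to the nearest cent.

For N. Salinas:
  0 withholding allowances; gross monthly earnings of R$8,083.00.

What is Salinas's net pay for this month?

R$7,622.27

Territorial Income Tax: taxable = R$8,083.00
  4.7% × R$8,083.00 = R$379.90
Transit Levy: 1% × R$8,083.00 = R$80.83
Total withheld: R$379.90 + R$80.83 = R$460.73
Net pay: R$8,083.00 − R$460.73 = R$7,622.27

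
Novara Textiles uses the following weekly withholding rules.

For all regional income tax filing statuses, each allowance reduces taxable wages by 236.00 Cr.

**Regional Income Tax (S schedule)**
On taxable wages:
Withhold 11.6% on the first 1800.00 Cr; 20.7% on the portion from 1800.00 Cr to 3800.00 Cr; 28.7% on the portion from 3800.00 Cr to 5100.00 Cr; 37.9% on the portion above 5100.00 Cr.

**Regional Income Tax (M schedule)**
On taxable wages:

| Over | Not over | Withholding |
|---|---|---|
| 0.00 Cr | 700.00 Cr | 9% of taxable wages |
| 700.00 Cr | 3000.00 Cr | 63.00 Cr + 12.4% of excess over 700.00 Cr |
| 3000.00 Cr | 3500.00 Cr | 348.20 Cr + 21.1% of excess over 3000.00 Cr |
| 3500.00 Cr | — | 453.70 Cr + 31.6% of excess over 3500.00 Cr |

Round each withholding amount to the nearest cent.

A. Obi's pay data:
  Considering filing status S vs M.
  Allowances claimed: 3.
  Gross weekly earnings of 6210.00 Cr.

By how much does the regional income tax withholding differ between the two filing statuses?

61.93 Cr

Regional Income Tax (S): taxable = 6210.00 Cr − 3×236.00 Cr = 5502.00 Cr
  995.90 Cr + 37.9% × (5502.00 Cr − 5100.00 Cr) = 995.90 Cr + 37.9% × 402.00 Cr = 1148.26 Cr
Regional Income Tax (M): taxable = 6210.00 Cr − 3×236.00 Cr = 5502.00 Cr
  453.70 Cr + 31.6% × (5502.00 Cr − 3500.00 Cr) = 453.70 Cr + 31.6% × 2002.00 Cr = 1086.33 Cr
Difference: |1148.26 Cr − 1086.33 Cr| = 61.93 Cr (higher under S)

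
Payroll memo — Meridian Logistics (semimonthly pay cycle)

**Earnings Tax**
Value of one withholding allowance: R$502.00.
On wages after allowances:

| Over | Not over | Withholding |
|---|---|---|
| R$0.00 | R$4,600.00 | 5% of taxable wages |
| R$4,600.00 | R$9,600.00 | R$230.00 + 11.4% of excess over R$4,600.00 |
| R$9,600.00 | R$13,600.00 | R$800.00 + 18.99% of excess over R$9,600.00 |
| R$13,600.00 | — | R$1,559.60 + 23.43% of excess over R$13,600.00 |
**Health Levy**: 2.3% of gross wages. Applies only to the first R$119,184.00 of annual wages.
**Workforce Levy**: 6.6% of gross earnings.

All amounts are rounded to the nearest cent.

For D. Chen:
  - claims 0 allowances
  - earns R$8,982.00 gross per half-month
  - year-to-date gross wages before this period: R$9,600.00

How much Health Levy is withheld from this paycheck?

R$206.59

Health Levy: 2.3% × R$8,982.00 = R$206.59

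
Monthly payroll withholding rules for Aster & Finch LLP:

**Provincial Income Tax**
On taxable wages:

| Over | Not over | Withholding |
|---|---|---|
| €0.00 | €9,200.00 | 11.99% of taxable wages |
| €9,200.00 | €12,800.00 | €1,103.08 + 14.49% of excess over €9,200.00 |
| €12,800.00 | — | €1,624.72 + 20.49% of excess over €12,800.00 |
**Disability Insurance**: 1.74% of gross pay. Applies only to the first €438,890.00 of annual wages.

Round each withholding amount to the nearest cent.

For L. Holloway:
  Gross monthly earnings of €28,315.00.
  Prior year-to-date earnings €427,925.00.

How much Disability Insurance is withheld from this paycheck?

€190.79

Disability Insurance: cap €438,890.00 − YTD €427,925.00 = €10,965.00 subject; 1.74% × €10,965.00 = €190.79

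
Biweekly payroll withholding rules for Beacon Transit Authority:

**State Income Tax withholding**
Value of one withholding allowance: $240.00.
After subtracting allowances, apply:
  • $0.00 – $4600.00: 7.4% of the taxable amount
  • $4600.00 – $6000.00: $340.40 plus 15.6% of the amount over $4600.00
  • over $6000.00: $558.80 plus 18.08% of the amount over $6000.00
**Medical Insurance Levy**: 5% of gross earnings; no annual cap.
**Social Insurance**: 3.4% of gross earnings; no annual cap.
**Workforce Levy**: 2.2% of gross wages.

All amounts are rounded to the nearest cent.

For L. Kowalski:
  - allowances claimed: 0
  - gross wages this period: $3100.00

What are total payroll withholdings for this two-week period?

$558.00

State Income Tax: taxable = $3100.00
  7.4% × $3100.00 = $229.40
Medical Insurance Levy: 5% × $3100.00 = $155.00
Social Insurance: 3.4% × $3100.00 = $105.40
Workforce Levy: 2.2% × $3100.00 = $68.20
Total: $229.40 + $155.00 + $105.40 + $68.20 = $558.00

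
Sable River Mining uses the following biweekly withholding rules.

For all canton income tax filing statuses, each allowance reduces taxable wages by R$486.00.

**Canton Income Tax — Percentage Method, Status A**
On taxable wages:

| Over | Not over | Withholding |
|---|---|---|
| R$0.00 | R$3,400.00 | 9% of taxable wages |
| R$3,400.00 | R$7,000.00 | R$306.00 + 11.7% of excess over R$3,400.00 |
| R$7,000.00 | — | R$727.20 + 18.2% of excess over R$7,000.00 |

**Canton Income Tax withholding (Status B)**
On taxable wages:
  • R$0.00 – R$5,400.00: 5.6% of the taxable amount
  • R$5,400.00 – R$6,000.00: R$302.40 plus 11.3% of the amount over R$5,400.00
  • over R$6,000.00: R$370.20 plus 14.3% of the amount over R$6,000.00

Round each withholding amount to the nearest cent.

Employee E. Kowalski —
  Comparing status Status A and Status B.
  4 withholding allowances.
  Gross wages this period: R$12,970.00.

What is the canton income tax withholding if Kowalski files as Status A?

R$1,459.93

Canton Income Tax (Status A): taxable = R$12,970.00 − 4×R$486.00 = R$11,026.00
  R$727.20 + 18.2% × (R$11,026.00 − R$7,000.00) = R$727.20 + 18.2% × R$4,026.00 = R$1,459.93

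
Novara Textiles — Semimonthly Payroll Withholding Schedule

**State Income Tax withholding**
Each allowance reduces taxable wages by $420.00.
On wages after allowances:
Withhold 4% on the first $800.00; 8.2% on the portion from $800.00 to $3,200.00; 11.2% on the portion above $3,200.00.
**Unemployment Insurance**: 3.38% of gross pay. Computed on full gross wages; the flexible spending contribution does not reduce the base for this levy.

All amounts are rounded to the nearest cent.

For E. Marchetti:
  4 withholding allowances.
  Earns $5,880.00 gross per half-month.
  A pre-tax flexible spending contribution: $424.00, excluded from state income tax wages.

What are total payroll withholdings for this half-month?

State Income Tax: taxable = $5,880.00 − $424.00 − 4×$420.00 = $3,776.00
  $228.80 + 11.2% × ($3,776.00 − $3,200.00) = $228.80 + 11.2% × $576.00 = $293.31
Unemployment Insurance: 3.38% × $5,880.00 = $198.74
Total: $293.31 + $198.74 = $492.05

$492.05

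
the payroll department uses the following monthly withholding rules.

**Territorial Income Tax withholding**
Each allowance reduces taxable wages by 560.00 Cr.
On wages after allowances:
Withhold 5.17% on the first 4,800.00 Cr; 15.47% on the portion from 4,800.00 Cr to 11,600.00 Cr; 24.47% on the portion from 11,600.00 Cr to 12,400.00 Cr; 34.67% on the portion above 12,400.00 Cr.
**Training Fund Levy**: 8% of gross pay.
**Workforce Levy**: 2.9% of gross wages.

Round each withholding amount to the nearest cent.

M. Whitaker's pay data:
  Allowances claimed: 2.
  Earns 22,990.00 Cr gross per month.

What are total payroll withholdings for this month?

7,285.04 Cr

Territorial Income Tax: taxable = 22,990.00 Cr − 2×560.00 Cr = 21,870.00 Cr
  1,495.88 Cr + 34.67% × (21,870.00 Cr − 12,400.00 Cr) = 1,495.88 Cr + 34.67% × 9,470.00 Cr = 4,779.13 Cr
Training Fund Levy: 8% × 22,990.00 Cr = 1,839.20 Cr
Workforce Levy: 2.9% × 22,990.00 Cr = 666.71 Cr
Total: 4,779.13 Cr + 1,839.20 Cr + 666.71 Cr = 7,285.04 Cr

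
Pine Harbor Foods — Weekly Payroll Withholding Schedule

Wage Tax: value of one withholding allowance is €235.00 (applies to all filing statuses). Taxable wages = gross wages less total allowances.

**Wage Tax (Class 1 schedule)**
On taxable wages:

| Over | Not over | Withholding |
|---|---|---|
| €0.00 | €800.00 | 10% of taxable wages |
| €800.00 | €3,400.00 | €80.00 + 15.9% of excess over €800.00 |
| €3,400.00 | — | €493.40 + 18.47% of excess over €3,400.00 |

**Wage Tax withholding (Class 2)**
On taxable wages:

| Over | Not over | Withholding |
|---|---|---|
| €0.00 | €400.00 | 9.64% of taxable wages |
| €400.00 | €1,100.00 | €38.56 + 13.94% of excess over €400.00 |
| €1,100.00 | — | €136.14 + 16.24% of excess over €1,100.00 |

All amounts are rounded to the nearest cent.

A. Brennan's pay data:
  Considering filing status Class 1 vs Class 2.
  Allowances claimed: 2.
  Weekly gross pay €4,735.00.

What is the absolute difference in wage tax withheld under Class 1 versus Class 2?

Wage Tax (Class 1): taxable = €4,735.00 − 2×€235.00 = €4,265.00
  €493.40 + 18.47% × (€4,265.00 − €3,400.00) = €493.40 + 18.47% × €865.00 = €653.17
Wage Tax (Class 2): taxable = €4,735.00 − 2×€235.00 = €4,265.00
  €136.14 + 16.24% × (€4,265.00 − €1,100.00) = €136.14 + 16.24% × €3,165.00 = €650.14
Difference: |€653.17 − €650.14| = €3.03 (higher under Class 1)

€3.03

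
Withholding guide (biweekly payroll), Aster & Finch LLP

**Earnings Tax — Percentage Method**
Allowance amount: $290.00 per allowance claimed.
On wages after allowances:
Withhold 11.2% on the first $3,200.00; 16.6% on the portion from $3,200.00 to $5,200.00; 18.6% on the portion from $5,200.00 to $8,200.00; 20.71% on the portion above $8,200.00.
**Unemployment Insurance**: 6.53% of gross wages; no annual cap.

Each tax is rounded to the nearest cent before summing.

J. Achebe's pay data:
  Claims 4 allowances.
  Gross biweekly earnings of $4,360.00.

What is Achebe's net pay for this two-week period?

Earnings Tax: taxable = $4,360.00 − 4×$290.00 = $3,200.00
  11.2% × $3,200.00 = $358.40
Unemployment Insurance: 6.53% × $4,360.00 = $284.71
Total withheld: $358.40 + $284.71 = $643.11
Net pay: $4,360.00 − $643.11 = $3,716.89

$3,716.89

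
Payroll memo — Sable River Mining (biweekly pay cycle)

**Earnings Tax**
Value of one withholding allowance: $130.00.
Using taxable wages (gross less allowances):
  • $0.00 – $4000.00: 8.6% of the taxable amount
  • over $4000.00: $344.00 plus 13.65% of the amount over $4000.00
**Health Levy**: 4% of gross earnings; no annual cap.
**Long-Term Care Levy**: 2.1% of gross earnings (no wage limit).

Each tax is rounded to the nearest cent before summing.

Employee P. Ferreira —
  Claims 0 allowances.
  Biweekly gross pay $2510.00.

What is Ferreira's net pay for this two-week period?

$2141.03

Earnings Tax: taxable = $2510.00
  8.6% × $2510.00 = $215.86
Health Levy: 4% × $2510.00 = $100.40
Long-Term Care Levy: 2.1% × $2510.00 = $52.71
Total withheld: $215.86 + $100.40 + $52.71 = $368.97
Net pay: $2510.00 − $368.97 = $2141.03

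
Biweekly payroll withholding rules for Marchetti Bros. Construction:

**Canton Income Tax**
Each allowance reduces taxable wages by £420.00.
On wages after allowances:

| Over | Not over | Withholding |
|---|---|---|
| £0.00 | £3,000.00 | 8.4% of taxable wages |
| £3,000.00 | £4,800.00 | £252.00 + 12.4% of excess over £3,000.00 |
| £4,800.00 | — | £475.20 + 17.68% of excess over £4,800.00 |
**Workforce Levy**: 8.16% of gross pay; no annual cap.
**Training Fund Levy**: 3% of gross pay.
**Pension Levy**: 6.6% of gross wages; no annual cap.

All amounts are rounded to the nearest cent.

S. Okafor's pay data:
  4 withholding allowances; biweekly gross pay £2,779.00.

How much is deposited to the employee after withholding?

Canton Income Tax: taxable = £2,779.00 − 4×£420.00 = £1,099.00
  8.4% × £1,099.00 = £92.32
Workforce Levy: 8.16% × £2,779.00 = £226.77
Training Fund Levy: 3% × £2,779.00 = £83.37
Pension Levy: 6.6% × £2,779.00 = £183.41
Total withheld: £92.32 + £226.77 + £83.37 + £183.41 = £585.87
Net pay: £2,779.00 − £585.87 = £2,193.13

£2,193.13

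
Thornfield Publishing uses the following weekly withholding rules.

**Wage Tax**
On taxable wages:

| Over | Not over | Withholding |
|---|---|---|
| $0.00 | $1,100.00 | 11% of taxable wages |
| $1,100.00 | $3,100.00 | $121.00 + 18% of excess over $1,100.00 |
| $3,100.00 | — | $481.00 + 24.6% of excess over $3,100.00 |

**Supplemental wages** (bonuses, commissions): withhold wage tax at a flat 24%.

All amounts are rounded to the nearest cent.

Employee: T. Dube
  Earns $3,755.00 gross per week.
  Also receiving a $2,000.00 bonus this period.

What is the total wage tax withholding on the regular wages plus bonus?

$1,122.13

Wage Tax: taxable = $3,755.00
  $481.00 + 24.6% × ($3,755.00 − $3,100.00) = $481.00 + 24.6% × $655.00 = $642.13
Supplemental (24% flat on bonus): 24% × $2,000.00 = $480.00
Total wage tax: $642.13 + $480.00 = $1,122.13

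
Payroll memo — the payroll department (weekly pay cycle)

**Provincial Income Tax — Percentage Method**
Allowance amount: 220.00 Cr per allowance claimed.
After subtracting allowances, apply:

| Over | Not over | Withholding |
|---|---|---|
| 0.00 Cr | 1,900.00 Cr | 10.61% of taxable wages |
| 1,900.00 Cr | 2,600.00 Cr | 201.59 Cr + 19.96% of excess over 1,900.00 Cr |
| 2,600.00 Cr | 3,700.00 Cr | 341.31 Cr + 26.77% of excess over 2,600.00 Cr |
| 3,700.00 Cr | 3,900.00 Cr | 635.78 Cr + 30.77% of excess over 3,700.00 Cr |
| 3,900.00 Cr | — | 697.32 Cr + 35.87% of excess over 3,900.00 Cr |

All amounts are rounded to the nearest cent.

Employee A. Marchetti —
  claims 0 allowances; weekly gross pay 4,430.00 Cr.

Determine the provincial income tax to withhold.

887.43 Cr

Provincial Income Tax: taxable = 4,430.00 Cr
  697.32 Cr + 35.87% × (4,430.00 Cr − 3,900.00 Cr) = 697.32 Cr + 35.87% × 530.00 Cr = 887.43 Cr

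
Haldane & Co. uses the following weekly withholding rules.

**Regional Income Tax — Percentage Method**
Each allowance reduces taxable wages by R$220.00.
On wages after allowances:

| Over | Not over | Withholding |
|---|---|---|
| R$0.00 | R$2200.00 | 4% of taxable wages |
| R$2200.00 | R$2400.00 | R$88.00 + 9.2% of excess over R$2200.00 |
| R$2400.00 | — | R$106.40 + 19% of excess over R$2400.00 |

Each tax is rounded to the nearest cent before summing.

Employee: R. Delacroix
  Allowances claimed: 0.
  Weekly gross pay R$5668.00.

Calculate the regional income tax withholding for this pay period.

R$727.32

Regional Income Tax: taxable = R$5668.00
  R$106.40 + 19% × (R$5668.00 − R$2400.00) = R$106.40 + 19% × R$3268.00 = R$727.32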